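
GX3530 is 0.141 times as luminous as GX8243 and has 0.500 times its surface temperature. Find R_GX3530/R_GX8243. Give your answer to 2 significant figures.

L ∝ R²T⁴ gives R ∝ √L / T², so
R_GX3530/R_GX8243 = √(0.141) / (0.500)² = 0.3755 / 0.2500 = 1.502.

1.5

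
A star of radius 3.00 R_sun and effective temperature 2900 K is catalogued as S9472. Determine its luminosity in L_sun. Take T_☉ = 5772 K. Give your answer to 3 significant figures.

L/L_☉ = (R/R_☉)² (T/T_☉)⁴ = (3.00)² × (2900/5772)⁴
       = 9.000 × (0.5024)⁴ = 9.000 × 0.06372 = 0.5735.

0.573 L_sun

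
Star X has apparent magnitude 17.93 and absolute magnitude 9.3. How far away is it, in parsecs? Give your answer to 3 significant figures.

m − M = 5 log₁₀(d/10 pc)
17.93 − (9.3) = 8.63 = 5 log₁₀(d/10)
d = 10 × 10^(8.63/5) = 10 × 10^1.726 = 532.1 pc.

532 pc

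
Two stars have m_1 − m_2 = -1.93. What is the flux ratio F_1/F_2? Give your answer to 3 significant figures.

5.92

F_1/F_2 = 10^(−(m_1 − m_2)/2.5) = 10^(1.93/2.5) = 10^0.772 = 5.916.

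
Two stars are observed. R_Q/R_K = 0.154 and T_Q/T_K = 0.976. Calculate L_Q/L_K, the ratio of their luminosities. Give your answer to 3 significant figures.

From the Stefan–Boltzmann law, L ∝ R²T⁴, so
L_Q/L_K = (R_Q/R_K)² (T_Q/T_K)⁴ = (0.154)² × (0.976)⁴ = 0.02372 × 0.9074 = 0.02152.

0.0215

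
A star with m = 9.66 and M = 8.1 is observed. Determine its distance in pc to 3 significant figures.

20.5 pc

m − M = 5 log₁₀(d/10 pc)
9.66 − (8.1) = 1.56 = 5 log₁₀(d/10)
d = 10 × 10^(1.56/5) = 10 × 10^0.312 = 20.51 pc.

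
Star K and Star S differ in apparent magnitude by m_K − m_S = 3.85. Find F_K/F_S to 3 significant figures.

0.0288

F_K/F_S = 10^(−(m_K − m_S)/2.5) = 10^(-3.85/2.5) = 10^-1.540 = 0.02884.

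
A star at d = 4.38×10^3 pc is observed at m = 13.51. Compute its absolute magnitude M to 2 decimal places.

M = m − 5 log₁₀(d/10 pc) = 13.51 − 5 log₁₀(4.38×10^3/10)
  = 13.51 − 5 × 2.641 = 13.51 − 13.21 = 0.30.

0.30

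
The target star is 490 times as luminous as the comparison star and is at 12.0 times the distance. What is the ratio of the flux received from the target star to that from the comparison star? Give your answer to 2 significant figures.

F = L/(4πd²), so F_t/F_c = (L_t/L_c) / (d_t/d_c)²
= 490 / (12.0)² = 490 / 144.0 = 3.403.

3.4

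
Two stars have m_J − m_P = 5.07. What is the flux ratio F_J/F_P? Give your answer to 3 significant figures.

F_J/F_P = 10^(−(m_J − m_P)/2.5) = 10^(-5.07/2.5) = 10^-2.028 = 0.009376.

0.00938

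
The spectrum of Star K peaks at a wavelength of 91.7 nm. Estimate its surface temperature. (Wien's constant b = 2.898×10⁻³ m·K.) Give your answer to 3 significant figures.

3.16×10^4 K

T = b/λ_max = 2.898×10⁻³ / (91.7×10⁻⁹) = 3.160×10^4 K.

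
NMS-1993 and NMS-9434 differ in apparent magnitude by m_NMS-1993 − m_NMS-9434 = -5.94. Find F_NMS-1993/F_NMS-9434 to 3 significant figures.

238

F_NMS-1993/F_NMS-9434 = 10^(−(m_NMS-1993 − m_NMS-9434)/2.5) = 10^(5.94/2.5) = 10^2.376 = 237.7.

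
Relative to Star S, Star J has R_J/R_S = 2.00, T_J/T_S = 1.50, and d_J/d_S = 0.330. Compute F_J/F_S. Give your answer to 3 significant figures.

186

L_J/L_S = (R_J/R_S)²(T_J/T_S)⁴ = (2.00)² × (1.50)⁴ = 20.25.
F_J/F_S = (L_J/L_S)/(d_J/d_S)² = 20.25 / (0.330)² = 186.0.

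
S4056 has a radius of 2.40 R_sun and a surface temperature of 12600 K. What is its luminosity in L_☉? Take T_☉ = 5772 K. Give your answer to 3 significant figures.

131 L_☉

L/L_☉ = (R/R_☉)² (T/T_☉)⁴ = (2.40)² × (12600/5772)⁴
       = 5.760 × (2.183)⁴ = 5.760 × 22.71 = 130.8.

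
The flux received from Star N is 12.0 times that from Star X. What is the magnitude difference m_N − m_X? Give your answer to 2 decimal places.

-2.70

m_N − m_X = −2.5 log₁₀(F_N/F_X) = −2.5 log₁₀(12.0) = −2.5 × (1.079) = -2.698.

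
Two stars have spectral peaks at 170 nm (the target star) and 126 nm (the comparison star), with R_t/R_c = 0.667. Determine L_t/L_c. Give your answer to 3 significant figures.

Wien's law gives T ∝ 1/λ_max, so T_t/T_c = λ_c/λ_t = 126/170 = 0.7412.
Then L ∝ R²T⁴ gives L_t/L_c = (0.667)² × (0.7412)⁴ = 0.4449 × 0.3018 = 0.1343.

0.134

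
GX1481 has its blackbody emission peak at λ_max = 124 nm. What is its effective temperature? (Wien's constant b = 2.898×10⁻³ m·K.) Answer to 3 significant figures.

T = b/λ_max = 2.898×10⁻³ / (124×10⁻⁹) = 2.337×10^4 K.

2.34×10^4 K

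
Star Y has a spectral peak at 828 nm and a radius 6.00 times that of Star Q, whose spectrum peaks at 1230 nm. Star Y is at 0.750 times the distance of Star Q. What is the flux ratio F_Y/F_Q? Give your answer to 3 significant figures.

312

Wien's law: T_Y/T_Q = λ_Q/λ_Y = 1230/828 = 1.486.
L_Y/L_Q = (R_Y/R_Q)²(T_Y/T_Q)⁴ = (6.00)²(1.486)⁴ = 175.3.
F_Y/F_Q = (L_Y/L_Q)/(d_Y/d_Q)² = 175.3/(0.750)² = 311.7.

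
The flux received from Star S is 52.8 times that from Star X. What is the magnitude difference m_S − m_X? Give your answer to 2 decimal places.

-4.31

m_S − m_X = −2.5 log₁₀(F_S/F_X) = −2.5 log₁₀(52.8) = −2.5 × (1.723) = -4.307.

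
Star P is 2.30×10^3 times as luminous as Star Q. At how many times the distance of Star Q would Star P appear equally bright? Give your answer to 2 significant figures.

Equal flux requires L_P/d_P² = L_Q/d_Q², so d_P/d_Q = √(L_P/L_Q)
= √(2.30×10^3) = 47.96.

48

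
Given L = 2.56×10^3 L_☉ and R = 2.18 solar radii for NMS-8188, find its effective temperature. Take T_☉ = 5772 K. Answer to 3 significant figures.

T/T_☉ = (L/L_☉)^(1/4) / (R/R_☉)^(1/2)
T = 5772 × (2.56×10^3)^(1/4) / √(2.18) = 5772 × 7.113 / 1.476 = 2.781×10^4 K.

2.78×10^4 K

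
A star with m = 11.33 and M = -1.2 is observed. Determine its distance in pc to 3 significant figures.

m − M = 5 log₁₀(d/10 pc)
11.33 − (-1.2) = 12.53 = 5 log₁₀(d/10)
d = 10 × 10^(12.53/5) = 10 × 10^2.506 = 3206 pc.

3.21×10^3 pc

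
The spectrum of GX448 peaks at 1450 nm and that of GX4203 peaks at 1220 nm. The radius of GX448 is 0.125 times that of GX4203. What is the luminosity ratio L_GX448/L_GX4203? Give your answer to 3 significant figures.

Wien's law gives T ∝ 1/λ_max, so T_GX448/T_GX4203 = λ_GX4203/λ_GX448 = 1220/1450 = 0.8414.
Then L ∝ R²T⁴ gives L_GX448/L_GX4203 = (0.125)² × (0.8414)⁴ = 0.01562 × 0.5011 = 0.007830.

0.00783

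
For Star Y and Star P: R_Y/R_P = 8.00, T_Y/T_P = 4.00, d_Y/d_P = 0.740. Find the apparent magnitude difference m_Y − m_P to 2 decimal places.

-11.19

L_Y/L_P = (8.00)²(4.00)⁴ = 1.638×10^4.
F_Y/F_P = (L_Y/L_P)/(d_Y/d_P)² = 1.638×10^4/0.5476 = 2.992×10^4.
m_Y − m_P = −2.5 log₁₀(2.992×10^4) = -11.19.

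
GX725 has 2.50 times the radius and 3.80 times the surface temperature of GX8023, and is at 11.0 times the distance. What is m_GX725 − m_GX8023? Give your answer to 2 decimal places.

L_GX725/L_GX8023 = (2.50)²(3.80)⁴ = 1303.
F_GX725/F_GX8023 = (L_GX725/L_GX8023)/(d_GX725/d_GX8023)² = 1303/121.0 = 10.77.
m_GX725 − m_GX8023 = −2.5 log₁₀(10.77) = -2.58.

-2.58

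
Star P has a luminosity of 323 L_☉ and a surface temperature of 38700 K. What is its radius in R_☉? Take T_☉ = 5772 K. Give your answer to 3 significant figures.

R/R_☉ = √(L/L_☉) / (T/T_☉)² = √(323) / (6.705)²
       = 17.97 / 44.95 = 0.3998.

0.400 R_☉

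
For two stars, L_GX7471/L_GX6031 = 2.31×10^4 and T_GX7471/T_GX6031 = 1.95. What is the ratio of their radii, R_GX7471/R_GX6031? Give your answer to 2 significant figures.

40

L ∝ R²T⁴ gives R ∝ √L / T², so
R_GX7471/R_GX6031 = √(2.31×10^4) / (1.95)² = 152.0 / 3.802 = 39.97.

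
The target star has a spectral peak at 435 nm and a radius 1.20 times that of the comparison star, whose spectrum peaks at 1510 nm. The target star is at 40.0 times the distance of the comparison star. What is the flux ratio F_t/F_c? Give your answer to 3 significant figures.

Wien's law: T_t/T_c = λ_c/λ_t = 1510/435 = 3.471.
L_t/L_c = (R_t/R_c)²(T_t/T_c)⁴ = (1.20)²(3.471)⁴ = 209.1.
F_t/F_c = (L_t/L_c)/(d_t/d_c)² = 209.1/(40.0)² = 0.1307.

0.131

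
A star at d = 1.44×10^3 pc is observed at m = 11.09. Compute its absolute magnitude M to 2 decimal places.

M = m − 5 log₁₀(d/10 pc) = 11.09 − 5 log₁₀(1.44×10^3/10)
  = 11.09 − 5 × 2.158 = 11.09 − 10.79 = 0.30.

0.30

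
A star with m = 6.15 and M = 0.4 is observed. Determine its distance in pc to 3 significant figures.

141 pc

m − M = 5 log₁₀(d/10 pc)
6.15 − (0.4) = 5.75 = 5 log₁₀(d/10)
d = 10 × 10^(5.75/5) = 10 × 10^1.150 = 141.3 pc.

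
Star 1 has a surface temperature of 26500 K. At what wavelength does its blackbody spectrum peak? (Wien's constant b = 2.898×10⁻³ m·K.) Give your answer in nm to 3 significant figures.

λ_max = b/T = 2.898×10⁻³ / 26500 = 1.09×10^-7 m = 109.4 nm.

109 nm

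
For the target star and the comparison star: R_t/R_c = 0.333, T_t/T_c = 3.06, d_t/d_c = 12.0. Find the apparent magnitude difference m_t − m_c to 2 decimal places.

L_t/L_c = (0.333)²(3.06)⁴ = 9.722.
F_t/F_c = (L_t/L_c)/(d_t/d_c)² = 9.722/144.0 = 0.06752.
m_t − m_c = −2.5 log₁₀(0.06752) = 2.93.

2.93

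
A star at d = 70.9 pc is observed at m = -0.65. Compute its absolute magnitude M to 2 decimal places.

M = m − 5 log₁₀(d/10 pc) = -0.65 − 5 log₁₀(70.9/10)
  = -0.65 − 5 × 0.851 = -0.65 − 4.25 = -4.90.

-4.90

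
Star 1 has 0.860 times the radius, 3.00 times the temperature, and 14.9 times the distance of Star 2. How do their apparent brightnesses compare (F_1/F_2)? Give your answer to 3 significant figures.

0.270

L_1/L_2 = (R_1/R_2)²(T_1/T_2)⁴ = (0.860)² × (3.00)⁴ = 59.91.
F_1/F_2 = (L_1/L_2)/(d_1/d_2)² = 59.91 / (14.9)² = 0.2698.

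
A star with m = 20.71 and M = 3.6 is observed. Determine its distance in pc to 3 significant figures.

m − M = 5 log₁₀(d/10 pc)
20.71 − (3.6) = 17.11 = 5 log₁₀(d/10)
d = 10 × 10^(17.11/5) = 10 × 10^3.422 = 2.642×10^4 pc.

2.64×10^4 pc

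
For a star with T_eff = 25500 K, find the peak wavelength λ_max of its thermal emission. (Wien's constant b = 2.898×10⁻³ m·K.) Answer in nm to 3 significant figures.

λ_max = b/T = 2.898×10⁻³ / 25500 = 1.14×10^-7 m = 113.6 nm.

114 nm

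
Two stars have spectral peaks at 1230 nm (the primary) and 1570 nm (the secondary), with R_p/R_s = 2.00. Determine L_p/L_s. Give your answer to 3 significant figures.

Wien's law gives T ∝ 1/λ_max, so T_p/T_s = λ_s/λ_p = 1570/1230 = 1.276.
Then L ∝ R²T⁴ gives L_p/L_s = (2.00)² × (1.276)⁴ = 4.000 × 2.654 = 10.62.

10.6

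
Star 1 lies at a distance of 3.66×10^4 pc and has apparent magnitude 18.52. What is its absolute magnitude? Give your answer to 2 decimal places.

0.70

M = m − 5 log₁₀(d/10 pc) = 18.52 − 5 log₁₀(3.66×10^4/10)
  = 18.52 − 5 × 3.563 = 18.52 − 17.82 = 0.70.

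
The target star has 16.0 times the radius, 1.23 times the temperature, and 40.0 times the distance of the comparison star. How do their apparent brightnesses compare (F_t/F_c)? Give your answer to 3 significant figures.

L_t/L_c = (R_t/R_c)²(T_t/T_c)⁴ = (16.0)² × (1.23)⁴ = 585.9.
F_t/F_c = (L_t/L_c)/(d_t/d_c)² = 585.9 / (40.0)² = 0.3662.

0.366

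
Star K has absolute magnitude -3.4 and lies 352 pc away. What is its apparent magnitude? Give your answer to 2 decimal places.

4.33

m = M + 5 log₁₀(d/10 pc) = -3.4 + 5 log₁₀(352/10)
  = -3.4 + 5 × 1.547 = -3.4 + 7.73 = 4.33.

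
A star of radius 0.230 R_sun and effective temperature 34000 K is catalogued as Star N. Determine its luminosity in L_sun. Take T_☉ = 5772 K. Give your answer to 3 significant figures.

63.7 L_sun

L/L_☉ = (R/R_☉)² (T/T_☉)⁴ = (0.230)² × (34000/5772)⁴
       = 0.05290 × (5.891)⁴ = 0.05290 × 1204 = 63.69.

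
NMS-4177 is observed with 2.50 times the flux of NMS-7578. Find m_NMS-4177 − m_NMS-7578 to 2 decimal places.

m_NMS-4177 − m_NMS-7578 = −2.5 log₁₀(F_NMS-4177/F_NMS-7578) = −2.5 log₁₀(2.50) = −2.5 × (0.398) = -0.995.

-0.99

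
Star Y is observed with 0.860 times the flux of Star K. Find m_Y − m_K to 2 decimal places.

m_Y − m_K = −2.5 log₁₀(F_Y/F_K) = −2.5 log₁₀(0.860) = −2.5 × (-0.066) = 0.164.

0.16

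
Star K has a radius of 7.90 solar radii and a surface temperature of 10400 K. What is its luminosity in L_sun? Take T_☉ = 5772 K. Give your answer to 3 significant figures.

658 L_sun

L/L_☉ = (R/R_☉)² (T/T_☉)⁴ = (7.90)² × (10400/5772)⁴
       = 62.41 × (1.802)⁴ = 62.41 × 10.54 = 657.8.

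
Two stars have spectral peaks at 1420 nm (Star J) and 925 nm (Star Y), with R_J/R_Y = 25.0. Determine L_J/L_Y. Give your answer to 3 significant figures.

Wien's law gives T ∝ 1/λ_max, so T_J/T_Y = λ_Y/λ_J = 925/1420 = 0.6514.
Then L ∝ R²T⁴ gives L_J/L_Y = (25.0)² × (0.6514)⁴ = 625.0 × 0.1801 = 112.5.

113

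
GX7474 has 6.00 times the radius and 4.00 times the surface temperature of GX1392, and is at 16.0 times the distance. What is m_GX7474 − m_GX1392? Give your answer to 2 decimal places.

-3.89

L_GX7474/L_GX1392 = (6.00)²(4.00)⁴ = 9216.
F_GX7474/F_GX1392 = (L_GX7474/L_GX1392)/(d_GX7474/d_GX1392)² = 9216/256.0 = 36.00.
m_GX7474 − m_GX1392 = −2.5 log₁₀(36.00) = -3.89.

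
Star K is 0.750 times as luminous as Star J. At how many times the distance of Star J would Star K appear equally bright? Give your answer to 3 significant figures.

0.866

Equal flux requires L_K/d_K² = L_J/d_J², so d_K/d_J = √(L_K/L_J)
= √(0.750) = 0.8660.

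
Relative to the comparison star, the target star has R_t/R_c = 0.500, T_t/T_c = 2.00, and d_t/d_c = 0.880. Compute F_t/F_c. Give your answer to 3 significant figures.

5.17

L_t/L_c = (R_t/R_c)²(T_t/T_c)⁴ = (0.500)² × (2.00)⁴ = 4.000.
F_t/F_c = (L_t/L_c)/(d_t/d_c)² = 4.000 / (0.880)² = 5.165.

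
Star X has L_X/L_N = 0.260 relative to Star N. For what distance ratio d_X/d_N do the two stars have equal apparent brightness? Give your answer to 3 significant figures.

0.510

Equal flux requires L_X/d_X² = L_N/d_N², so d_X/d_N = √(L_X/L_N)
= √(0.260) = 0.5099.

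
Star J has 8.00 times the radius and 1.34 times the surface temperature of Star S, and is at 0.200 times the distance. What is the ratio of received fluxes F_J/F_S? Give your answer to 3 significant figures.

5.16×10^3

L_J/L_S = (R_J/R_S)²(T_J/T_S)⁴ = (8.00)² × (1.34)⁴ = 206.3.
F_J/F_S = (L_J/L_S)/(d_J/d_S)² = 206.3 / (0.200)² = 5159.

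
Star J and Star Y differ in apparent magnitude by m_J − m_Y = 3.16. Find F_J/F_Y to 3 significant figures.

F_J/F_Y = 10^(−(m_J − m_Y)/2.5) = 10^(-3.16/2.5) = 10^-1.264 = 0.05445.

0.0545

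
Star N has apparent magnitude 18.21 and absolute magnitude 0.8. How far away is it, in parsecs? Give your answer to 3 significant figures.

3.03×10^4 pc

m − M = 5 log₁₀(d/10 pc)
18.21 − (0.8) = 17.41 = 5 log₁₀(d/10)
d = 10 × 10^(17.41/5) = 10 × 10^3.482 = 3.034×10^4 pc.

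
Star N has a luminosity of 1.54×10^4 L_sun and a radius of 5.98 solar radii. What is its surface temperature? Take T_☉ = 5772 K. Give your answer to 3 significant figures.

T/T_☉ = (L/L_☉)^(1/4) / (R/R_☉)^(1/2)
T = 5772 × (1.54×10^4)^(1/4) / √(5.98) = 5772 × 11.14 / 2.445 = 2.629×10^4 K.

2.63×10^4 K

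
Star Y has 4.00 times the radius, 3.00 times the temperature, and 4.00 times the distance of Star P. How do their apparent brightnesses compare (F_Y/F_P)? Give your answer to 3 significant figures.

L_Y/L_P = (R_Y/R_P)²(T_Y/T_P)⁴ = (4.00)² × (3.00)⁴ = 1296.
F_Y/F_P = (L_Y/L_P)/(d_Y/d_P)² = 1296 / (4.00)² = 81.00.

81.0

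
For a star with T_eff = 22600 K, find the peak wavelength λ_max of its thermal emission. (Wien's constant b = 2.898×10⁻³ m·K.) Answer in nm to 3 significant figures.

128 nm

λ_max = b/T = 2.898×10⁻³ / 22600 = 1.28×10^-7 m = 128.2 nm.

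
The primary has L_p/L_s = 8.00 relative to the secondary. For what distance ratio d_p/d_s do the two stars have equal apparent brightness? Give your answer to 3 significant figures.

Equal flux requires L_p/d_p² = L_s/d_s², so d_p/d_s = √(L_p/L_s)
= √(8.00) = 2.828.

2.83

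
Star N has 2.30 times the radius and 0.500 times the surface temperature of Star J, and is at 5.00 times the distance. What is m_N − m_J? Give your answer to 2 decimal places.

L_N/L_J = (2.30)²(0.500)⁴ = 0.3306.
F_N/F_J = (L_N/L_J)/(d_N/d_J)² = 0.3306/25.00 = 0.01322.
m_N − m_J = −2.5 log₁₀(0.01322) = 4.70.

4.70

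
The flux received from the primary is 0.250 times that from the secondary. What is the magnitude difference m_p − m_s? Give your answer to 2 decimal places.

1.51

m_p − m_s = −2.5 log₁₀(F_p/F_s) = −2.5 log₁₀(0.250) = −2.5 × (-0.602) = 1.505.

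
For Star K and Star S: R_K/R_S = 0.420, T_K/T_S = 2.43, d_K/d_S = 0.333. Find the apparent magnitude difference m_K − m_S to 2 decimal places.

-4.36

L_K/L_S = (0.420)²(2.43)⁴ = 6.151.
F_K/F_S = (L_K/L_S)/(d_K/d_S)² = 6.151/0.1109 = 55.47.
m_K − m_S = −2.5 log₁₀(55.47) = -4.36.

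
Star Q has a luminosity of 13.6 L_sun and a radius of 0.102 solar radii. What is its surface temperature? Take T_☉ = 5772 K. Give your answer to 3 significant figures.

3.47×10^4 K

T/T_☉ = (L/L_☉)^(1/4) / (R/R_☉)^(1/2)
T = 5772 × (13.6)^(1/4) / √(0.102) = 5772 × 1.920 / 0.3194 = 3.471×10^4 K.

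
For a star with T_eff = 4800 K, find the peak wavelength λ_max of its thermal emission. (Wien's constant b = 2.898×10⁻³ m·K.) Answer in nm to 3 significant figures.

λ_max = b/T = 2.898×10⁻³ / 4800 = 6.04×10^-7 m = 603.8 nm.

604 nm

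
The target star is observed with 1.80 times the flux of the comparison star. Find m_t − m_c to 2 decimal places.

m_t − m_c = −2.5 log₁₀(F_t/F_c) = −2.5 log₁₀(1.80) = −2.5 × (0.255) = -0.638.

-0.64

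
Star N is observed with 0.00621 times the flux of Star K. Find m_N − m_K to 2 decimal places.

5.52

m_N − m_K = −2.5 log₁₀(F_N/F_K) = −2.5 log₁₀(0.00621) = −2.5 × (-2.207) = 5.517.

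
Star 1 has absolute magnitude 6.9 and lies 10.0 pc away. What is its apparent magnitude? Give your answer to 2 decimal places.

6.90

m = M + 5 log₁₀(d/10 pc) = 6.9 + 5 log₁₀(10.0/10)
  = 6.9 + 5 × 0.000 = 6.9 + 0.00 = 6.90.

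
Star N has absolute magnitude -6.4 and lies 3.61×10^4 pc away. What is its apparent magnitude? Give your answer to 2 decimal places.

11.39

m = M + 5 log₁₀(d/10 pc) = -6.4 + 5 log₁₀(3.61×10^4/10)
  = -6.4 + 5 × 3.558 = -6.4 + 17.79 = 11.39.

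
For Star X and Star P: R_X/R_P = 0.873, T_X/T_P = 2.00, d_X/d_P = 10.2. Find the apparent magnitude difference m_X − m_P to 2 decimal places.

L_X/L_P = (0.873)²(2.00)⁴ = 12.19.
F_X/F_P = (L_X/L_P)/(d_X/d_P)² = 12.19/104.0 = 0.1172.
m_X − m_P = −2.5 log₁₀(0.1172) = 2.33.

2.33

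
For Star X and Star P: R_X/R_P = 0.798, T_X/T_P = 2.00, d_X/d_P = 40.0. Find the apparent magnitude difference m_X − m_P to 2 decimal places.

L_X/L_P = (0.798)²(2.00)⁴ = 10.19.
F_X/F_P = (L_X/L_P)/(d_X/d_P)² = 10.19/1600 = 0.006368.
m_X − m_P = −2.5 log₁₀(0.006368) = 5.49.

5.49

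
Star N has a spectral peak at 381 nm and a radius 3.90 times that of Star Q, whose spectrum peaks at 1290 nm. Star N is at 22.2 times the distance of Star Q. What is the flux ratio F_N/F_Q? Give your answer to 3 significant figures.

4.06

Wien's law: T_N/T_Q = λ_Q/λ_N = 1290/381 = 3.386.
L_N/L_Q = (R_N/R_Q)²(T_N/T_Q)⁴ = (3.90)²(3.386)⁴ = 1999.
F_N/F_Q = (L_N/L_Q)/(d_N/d_Q)² = 1999/(22.2)² = 4.056.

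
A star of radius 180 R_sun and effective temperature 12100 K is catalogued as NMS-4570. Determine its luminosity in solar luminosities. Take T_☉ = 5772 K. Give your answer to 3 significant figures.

L/L_☉ = (R/R_☉)² (T/T_☉)⁴ = (180)² × (12100/5772)⁴
       = 3.240×10^4 × (2.096)⁴ = 3.240×10^4 × 19.31 = 6.257×10^5.

6.26×10^5 solar luminosities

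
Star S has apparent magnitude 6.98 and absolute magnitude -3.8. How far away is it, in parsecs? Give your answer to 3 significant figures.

1.43×10^3 pc

m − M = 5 log₁₀(d/10 pc)
6.98 − (-3.8) = 10.78 = 5 log₁₀(d/10)
d = 10 × 10^(10.78/5) = 10 × 10^2.156 = 1432 pc.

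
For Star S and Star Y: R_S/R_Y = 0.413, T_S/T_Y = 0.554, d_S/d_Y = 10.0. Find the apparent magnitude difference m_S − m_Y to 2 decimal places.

L_S/L_Y = (0.413)²(0.554)⁴ = 0.01607.
F_S/F_Y = (L_S/L_Y)/(d_S/d_Y)² = 0.01607/100.0 = 1.607×10^-4.
m_S − m_Y = −2.5 log₁₀(1.607×10^-4) = 9.49.

9.49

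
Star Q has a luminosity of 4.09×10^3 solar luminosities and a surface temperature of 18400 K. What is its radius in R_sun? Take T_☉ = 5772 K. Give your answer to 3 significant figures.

6.29 R_sun

R/R_☉ = √(L/L_☉) / (T/T_☉)² = √(4.09×10^3) / (3.188)²
       = 63.95 / 10.16 = 6.293.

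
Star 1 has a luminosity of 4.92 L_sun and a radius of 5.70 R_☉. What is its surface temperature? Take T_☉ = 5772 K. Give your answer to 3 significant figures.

T/T_☉ = (L/L_☉)^(1/4) / (R/R_☉)^(1/2)
T = 5772 × (4.92)^(1/4) / √(5.70) = 5772 × 1.489 / 2.387 = 3601 K.

3.60×10^3 K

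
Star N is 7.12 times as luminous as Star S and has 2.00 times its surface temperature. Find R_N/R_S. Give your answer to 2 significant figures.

L ∝ R²T⁴ gives R ∝ √L / T², so
R_N/R_S = √(7.12) / (2.00)² = 2.668 / 4.000 = 0.6671.

0.67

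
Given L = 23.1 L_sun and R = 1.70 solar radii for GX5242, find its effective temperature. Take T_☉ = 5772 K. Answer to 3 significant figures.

T/T_☉ = (L/L_☉)^(1/4) / (R/R_☉)^(1/2)
T = 5772 × (23.1)^(1/4) / √(1.70) = 5772 × 2.192 / 1.304 = 9705 K.

9.71×10^3 K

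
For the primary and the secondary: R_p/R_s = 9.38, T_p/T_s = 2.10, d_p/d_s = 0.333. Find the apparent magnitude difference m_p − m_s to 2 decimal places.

-10.47

L_p/L_s = (9.38)²(2.10)⁴ = 1711.
F_p/F_s = (L_p/L_s)/(d_p/d_s)² = 1711/0.1109 = 1.543×10^4.
m_p − m_s = −2.5 log₁₀(1.543×10^4) = -10.47.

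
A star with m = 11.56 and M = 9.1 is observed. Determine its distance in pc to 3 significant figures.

m − M = 5 log₁₀(d/10 pc)
11.56 − (9.1) = 2.46 = 5 log₁₀(d/10)
d = 10 × 10^(2.46/5) = 10 × 10^0.492 = 31.05 pc.

31.0 pc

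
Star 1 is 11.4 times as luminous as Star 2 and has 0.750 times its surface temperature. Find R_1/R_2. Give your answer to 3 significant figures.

6.00

L ∝ R²T⁴ gives R ∝ √L / T², so
R_1/R_2 = √(11.4) / (0.750)² = 3.376 / 0.5625 = 6.002.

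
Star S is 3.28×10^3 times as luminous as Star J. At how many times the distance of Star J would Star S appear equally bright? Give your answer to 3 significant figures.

57.3

Equal flux requires L_S/d_S² = L_J/d_J², so d_S/d_J = √(L_S/L_J)
= √(3.28×10^3) = 57.27.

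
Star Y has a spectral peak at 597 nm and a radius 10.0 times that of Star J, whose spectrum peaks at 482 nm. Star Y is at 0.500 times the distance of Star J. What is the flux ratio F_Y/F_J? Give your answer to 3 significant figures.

Wien's law: T_Y/T_J = λ_J/λ_Y = 482/597 = 0.8074.
L_Y/L_J = (R_Y/R_J)²(T_Y/T_J)⁴ = (10.0)²(0.8074)⁴ = 42.49.
F_Y/F_J = (L_Y/L_J)/(d_Y/d_J)² = 42.49/(0.500)² = 170.0.

170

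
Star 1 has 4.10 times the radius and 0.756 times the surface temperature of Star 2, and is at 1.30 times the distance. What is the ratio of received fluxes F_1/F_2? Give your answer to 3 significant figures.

L_1/L_2 = (R_1/R_2)²(T_1/T_2)⁴ = (4.10)² × (0.756)⁴ = 5.491.
F_1/F_2 = (L_1/L_2)/(d_1/d_2)² = 5.491 / (1.30)² = 3.249.

3.25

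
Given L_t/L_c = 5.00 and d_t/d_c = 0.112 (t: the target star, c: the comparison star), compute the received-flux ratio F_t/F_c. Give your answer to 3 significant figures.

F = L/(4πd²), so F_t/F_c = (L_t/L_c) / (d_t/d_c)²
= 5.00 / (0.112)² = 5.00 / 0.01254 = 398.6.

399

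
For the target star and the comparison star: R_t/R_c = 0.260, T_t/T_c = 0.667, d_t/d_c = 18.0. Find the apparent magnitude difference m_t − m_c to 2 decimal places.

10.96

L_t/L_c = (0.260)²(0.667)⁴ = 0.01338.
F_t/F_c = (L_t/L_c)/(d_t/d_c)² = 0.01338/324.0 = 4.130×10^-5.
m_t − m_c = −2.5 log₁₀(4.130×10^-5) = 10.96.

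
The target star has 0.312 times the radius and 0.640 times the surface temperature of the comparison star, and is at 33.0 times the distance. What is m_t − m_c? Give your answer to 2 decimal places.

L_t/L_c = (0.312)²(0.640)⁴ = 0.01633.
F_t/F_c = (L_t/L_c)/(d_t/d_c)² = 0.01633/1089 = 1.500×10^-5.
m_t − m_c = −2.5 log₁₀(1.500×10^-5) = 12.06.

12.06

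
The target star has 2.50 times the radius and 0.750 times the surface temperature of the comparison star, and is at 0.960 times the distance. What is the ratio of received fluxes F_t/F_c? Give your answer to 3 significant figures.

2.15

L_t/L_c = (R_t/R_c)²(T_t/T_c)⁴ = (2.50)² × (0.750)⁴ = 1.978.
F_t/F_c = (L_t/L_c)/(d_t/d_c)² = 1.978 / (0.960)² = 2.146.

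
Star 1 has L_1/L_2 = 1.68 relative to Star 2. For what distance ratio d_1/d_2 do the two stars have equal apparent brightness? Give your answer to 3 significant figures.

Equal flux requires L_1/d_1² = L_2/d_2², so d_1/d_2 = √(L_1/L_2)
= √(1.68) = 1.296.

1.30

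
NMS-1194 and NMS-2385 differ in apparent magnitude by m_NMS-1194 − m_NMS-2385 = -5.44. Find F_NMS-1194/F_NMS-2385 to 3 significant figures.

150

F_NMS-1194/F_NMS-2385 = 10^(−(m_NMS-1194 − m_NMS-2385)/2.5) = 10^(5.44/2.5) = 10^2.176 = 150.0.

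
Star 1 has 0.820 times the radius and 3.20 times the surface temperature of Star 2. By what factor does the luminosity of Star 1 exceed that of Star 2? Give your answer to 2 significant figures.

71

From the Stefan–Boltzmann law, L ∝ R²T⁴, so
L_1/L_2 = (R_1/R_2)² (T_1/T_2)⁴ = (0.820)² × (3.20)⁴ = 0.6724 × 104.9 = 70.51.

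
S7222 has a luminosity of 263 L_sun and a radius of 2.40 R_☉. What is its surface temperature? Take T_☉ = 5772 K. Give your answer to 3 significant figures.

T/T_☉ = (L/L_☉)^(1/4) / (R/R_☉)^(1/2)
T = 5772 × (263)^(1/4) / √(2.40) = 5772 × 4.027 / 1.549 = 1.500×10^4 K.

1.50×10^4 K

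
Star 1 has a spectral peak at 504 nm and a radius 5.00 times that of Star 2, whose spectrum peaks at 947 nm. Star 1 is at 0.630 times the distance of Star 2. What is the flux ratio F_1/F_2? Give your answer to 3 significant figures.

785

Wien's law: T_1/T_2 = λ_2/λ_1 = 947/504 = 1.879.
L_1/L_2 = (R_1/R_2)²(T_1/T_2)⁴ = (5.00)²(1.879)⁴ = 311.6.
F_1/F_2 = (L_1/L_2)/(d_1/d_2)² = 311.6/(0.630)² = 785.1.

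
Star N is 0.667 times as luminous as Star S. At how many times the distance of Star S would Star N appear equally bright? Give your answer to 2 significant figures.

0.82

Equal flux requires L_N/d_N² = L_S/d_S², so d_N/d_S = √(L_N/L_S)
= √(0.667) = 0.8167.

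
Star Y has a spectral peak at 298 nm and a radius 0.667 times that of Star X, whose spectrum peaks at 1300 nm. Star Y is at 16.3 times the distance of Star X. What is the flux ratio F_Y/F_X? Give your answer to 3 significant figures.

Wien's law: T_Y/T_X = λ_X/λ_Y = 1300/298 = 4.362.
L_Y/L_X = (R_Y/R_X)²(T_Y/T_X)⁴ = (0.667)²(4.362)⁴ = 161.1.
F_Y/F_X = (L_Y/L_X)/(d_Y/d_X)² = 161.1/(16.3)² = 0.6064.

0.606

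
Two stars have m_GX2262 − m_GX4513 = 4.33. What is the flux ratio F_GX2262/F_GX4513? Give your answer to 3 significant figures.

0.0185

F_GX2262/F_GX4513 = 10^(−(m_GX2262 − m_GX4513)/2.5) = 10^(-4.33/2.5) = 10^-1.732 = 0.01854.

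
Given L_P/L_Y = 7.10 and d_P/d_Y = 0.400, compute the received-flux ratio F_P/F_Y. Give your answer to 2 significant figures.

44

F = L/(4πd²), so F_P/F_Y = (L_P/L_Y) / (d_P/d_Y)²
= 7.10 / (0.400)² = 7.10 / 0.1600 = 44.37.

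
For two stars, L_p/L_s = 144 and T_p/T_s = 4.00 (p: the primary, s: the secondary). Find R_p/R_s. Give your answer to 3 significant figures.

0.750

L ∝ R²T⁴ gives R ∝ √L / T², so
R_p/R_s = √(144) / (4.00)² = 12.00 / 16.00 = 0.7500.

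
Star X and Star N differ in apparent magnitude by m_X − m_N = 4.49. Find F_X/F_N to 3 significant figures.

0.0160

F_X/F_N = 10^(−(m_X − m_N)/2.5) = 10^(-4.49/2.5) = 10^-1.796 = 0.01600.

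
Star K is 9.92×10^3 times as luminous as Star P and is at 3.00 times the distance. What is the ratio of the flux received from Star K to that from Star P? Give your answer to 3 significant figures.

F = L/(4πd²), so F_K/F_P = (L_K/L_P) / (d_K/d_P)²
= 9.92×10^3 / (3.00)² = 9.92×10^3 / 9.000 = 1102.

1.10×10^3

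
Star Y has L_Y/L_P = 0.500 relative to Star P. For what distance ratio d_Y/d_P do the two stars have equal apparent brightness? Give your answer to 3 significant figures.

0.707

Equal flux requires L_Y/d_Y² = L_P/d_P², so d_Y/d_P = √(L_Y/L_P)
= √(0.500) = 0.7071.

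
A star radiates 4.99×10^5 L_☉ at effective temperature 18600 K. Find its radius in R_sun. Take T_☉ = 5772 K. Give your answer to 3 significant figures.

R/R_☉ = √(L/L_☉) / (T/T_☉)² = √(4.99×10^5) / (3.222)²
       = 706.4 / 10.38 = 68.03.

68.0 R_sun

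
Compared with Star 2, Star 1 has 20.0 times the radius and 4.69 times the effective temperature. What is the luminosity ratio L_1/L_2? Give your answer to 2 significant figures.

1.9×10^5

From the Stefan–Boltzmann law, L ∝ R²T⁴, so
L_1/L_2 = (R_1/R_2)² (T_1/T_2)⁴ = (20.0)² × (4.69)⁴ = 400.0 × 483.8 = 1.935×10^5.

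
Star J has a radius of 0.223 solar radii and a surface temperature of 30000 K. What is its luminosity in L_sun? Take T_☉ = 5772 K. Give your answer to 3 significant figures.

L/L_☉ = (R/R_☉)² (T/T_☉)⁴ = (0.223)² × (30000/5772)⁴
       = 0.04973 × (5.198)⁴ = 0.04973 × 729.8 = 36.29.

36.3 L_sun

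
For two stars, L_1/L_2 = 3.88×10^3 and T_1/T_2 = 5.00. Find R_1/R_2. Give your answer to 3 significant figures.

L ∝ R²T⁴ gives R ∝ √L / T², so
R_1/R_2 = √(3.88×10^3) / (5.00)² = 62.29 / 25.00 = 2.492.

2.49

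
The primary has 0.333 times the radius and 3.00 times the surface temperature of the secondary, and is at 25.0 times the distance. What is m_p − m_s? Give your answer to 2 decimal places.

L_p/L_s = (0.333)²(3.00)⁴ = 8.982.
F_p/F_s = (L_p/L_s)/(d_p/d_s)² = 8.982/625.0 = 0.01437.
m_p − m_s = −2.5 log₁₀(0.01437) = 4.61.

4.61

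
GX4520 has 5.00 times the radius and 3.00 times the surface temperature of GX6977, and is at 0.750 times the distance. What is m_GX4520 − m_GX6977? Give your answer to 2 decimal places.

-8.89

L_GX4520/L_GX6977 = (5.00)²(3.00)⁴ = 2025.
F_GX4520/F_GX6977 = (L_GX4520/L_GX6977)/(d_GX4520/d_GX6977)² = 2025/0.5625 = 3600.
m_GX4520 − m_GX6977 = −2.5 log₁₀(3600) = -8.89.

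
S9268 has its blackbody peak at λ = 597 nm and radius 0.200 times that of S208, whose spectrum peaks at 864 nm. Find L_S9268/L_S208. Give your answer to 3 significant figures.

0.175

Wien's law gives T ∝ 1/λ_max, so T_S9268/T_S208 = λ_S208/λ_S9268 = 864/597 = 1.447.
Then L ∝ R²T⁴ gives L_S9268/L_S208 = (0.200)² × (1.447)⁴ = 0.04000 × 4.387 = 0.1755.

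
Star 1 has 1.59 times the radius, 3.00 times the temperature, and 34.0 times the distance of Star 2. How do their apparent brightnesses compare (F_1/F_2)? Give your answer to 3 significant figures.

L_1/L_2 = (R_1/R_2)²(T_1/T_2)⁴ = (1.59)² × (3.00)⁴ = 204.8.
F_1/F_2 = (L_1/L_2)/(d_1/d_2)² = 204.8 / (34.0)² = 0.1771.

0.177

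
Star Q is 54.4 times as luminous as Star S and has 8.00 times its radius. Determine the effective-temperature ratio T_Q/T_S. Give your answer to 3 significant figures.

L ∝ R²T⁴ gives T ∝ (L/R²)^(1/4), so
T_Q/T_S = (54.4 / 8.00²)^(1/4) = (0.8500)^(1/4) = 0.9602.

0.960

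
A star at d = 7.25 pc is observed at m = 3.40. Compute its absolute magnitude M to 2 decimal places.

4.10

M = m − 5 log₁₀(d/10 pc) = 3.40 − 5 log₁₀(7.25/10)
  = 3.40 − 5 × -0.140 = 3.40 − -0.70 = 4.10.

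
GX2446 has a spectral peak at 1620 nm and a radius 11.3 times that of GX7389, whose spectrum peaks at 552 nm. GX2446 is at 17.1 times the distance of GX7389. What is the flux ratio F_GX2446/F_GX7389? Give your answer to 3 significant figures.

Wien's law: T_GX2446/T_GX7389 = λ_GX7389/λ_GX2446 = 552/1620 = 0.3407.
L_GX2446/L_GX7389 = (R_GX2446/R_GX7389)²(T_GX2446/T_GX7389)⁴ = (11.3)²(0.3407)⁴ = 1.721.
F_GX2446/F_GX7389 = (L_GX2446/L_GX7389)/(d_GX2446/d_GX7389)² = 1.721/(17.1)² = 0.005887.

0.00589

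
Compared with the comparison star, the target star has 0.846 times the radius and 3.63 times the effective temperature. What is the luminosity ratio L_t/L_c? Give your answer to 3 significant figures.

From the Stefan–Boltzmann law, L ∝ R²T⁴, so
L_t/L_c = (R_t/R_c)² (T_t/T_c)⁴ = (0.846)² × (3.63)⁴ = 0.7157 × 173.6 = 124.3.

124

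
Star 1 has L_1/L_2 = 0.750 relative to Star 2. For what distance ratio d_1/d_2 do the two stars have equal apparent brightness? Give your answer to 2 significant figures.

0.87

Equal flux requires L_1/d_1² = L_2/d_2², so d_1/d_2 = √(L_1/L_2)
= √(0.750) = 0.8660.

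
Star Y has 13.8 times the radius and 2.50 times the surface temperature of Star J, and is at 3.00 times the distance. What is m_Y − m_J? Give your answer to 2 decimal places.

L_Y/L_J = (13.8)²(2.50)⁴ = 7439.
F_Y/F_J = (L_Y/L_J)/(d_Y/d_J)² = 7439/9.000 = 826.6.
m_Y − m_J = −2.5 log₁₀(826.6) = -7.29.

-7.29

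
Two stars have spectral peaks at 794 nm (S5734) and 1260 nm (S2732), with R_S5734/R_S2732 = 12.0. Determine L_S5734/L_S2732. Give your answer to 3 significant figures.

Wien's law gives T ∝ 1/λ_max, so T_S5734/T_S2732 = λ_S2732/λ_S5734 = 1260/794 = 1.587.
Then L ∝ R²T⁴ gives L_S5734/L_S2732 = (12.0)² × (1.587)⁴ = 144.0 × 6.342 = 913.2.

913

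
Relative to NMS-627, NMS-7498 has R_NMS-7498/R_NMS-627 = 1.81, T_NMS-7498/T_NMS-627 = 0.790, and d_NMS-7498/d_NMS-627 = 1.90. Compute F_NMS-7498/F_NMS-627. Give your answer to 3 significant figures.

L_NMS-7498/L_NMS-627 = (R_NMS-7498/R_NMS-627)²(T_NMS-7498/T_NMS-627)⁴ = (1.81)² × (0.790)⁴ = 1.276.
F_NMS-7498/F_NMS-627 = (L_NMS-7498/L_NMS-627)/(d_NMS-7498/d_NMS-627)² = 1.276 / (1.90)² = 0.3535.

0.353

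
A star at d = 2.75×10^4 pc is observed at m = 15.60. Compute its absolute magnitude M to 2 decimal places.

-1.60

M = m − 5 log₁₀(d/10 pc) = 15.60 − 5 log₁₀(2.75×10^4/10)
  = 15.60 − 5 × 3.439 = 15.60 − 17.20 = -1.60.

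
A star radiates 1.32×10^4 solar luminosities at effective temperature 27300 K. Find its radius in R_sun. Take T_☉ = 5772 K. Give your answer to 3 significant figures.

R/R_☉ = √(L/L_☉) / (T/T_☉)² = √(1.32×10^4) / (4.730)²
       = 114.9 / 22.37 = 5.136.

5.14 R_sun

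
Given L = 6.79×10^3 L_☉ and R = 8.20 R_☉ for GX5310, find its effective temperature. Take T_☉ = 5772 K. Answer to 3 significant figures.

T/T_☉ = (L/L_☉)^(1/4) / (R/R_☉)^(1/2)
T = 5772 × (6.79×10^3)^(1/4) / √(8.20) = 5772 × 9.078 / 2.864 = 1.830×10^4 K.

1.83×10^4 K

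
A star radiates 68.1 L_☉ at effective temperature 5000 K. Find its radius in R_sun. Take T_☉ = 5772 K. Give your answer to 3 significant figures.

R/R_☉ = √(L/L_☉) / (T/T_☉)² = √(68.1) / (0.8663)²
       = 8.252 / 0.7504 = 11.00.

11.0 R_sun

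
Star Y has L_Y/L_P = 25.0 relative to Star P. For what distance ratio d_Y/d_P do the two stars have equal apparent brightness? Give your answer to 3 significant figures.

Equal flux requires L_Y/d_Y² = L_P/d_P², so d_Y/d_P = √(L_Y/L_P)
= √(25.0) = 5.000.

5.00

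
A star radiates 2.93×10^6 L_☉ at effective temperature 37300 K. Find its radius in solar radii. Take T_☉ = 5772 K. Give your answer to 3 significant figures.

41.0 solar radii

R/R_☉ = √(L/L_☉) / (T/T_☉)² = √(2.93×10^6) / (6.462)²
       = 1712 / 41.76 = 40.99.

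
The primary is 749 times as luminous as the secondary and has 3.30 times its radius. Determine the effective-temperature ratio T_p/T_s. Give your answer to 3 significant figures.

L ∝ R²T⁴ gives T ∝ (L/R²)^(1/4), so
T_p/T_s = (749 / 3.30²)^(1/4) = (68.78)^(1/4) = 2.880.

2.88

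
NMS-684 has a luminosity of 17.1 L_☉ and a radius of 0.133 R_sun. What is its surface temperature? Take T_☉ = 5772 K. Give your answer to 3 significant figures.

T/T_☉ = (L/L_☉)^(1/4) / (R/R_☉)^(1/2)
T = 5772 × (17.1)^(1/4) / √(0.133) = 5772 × 2.034 / 0.3647 = 3.218×10^4 K.

3.22×10^4 K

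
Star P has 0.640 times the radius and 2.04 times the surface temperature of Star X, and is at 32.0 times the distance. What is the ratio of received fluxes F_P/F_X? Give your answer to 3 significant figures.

0.00693

L_P/L_X = (R_P/R_X)²(T_P/T_X)⁴ = (0.640)² × (2.04)⁴ = 7.094.
F_P/F_X = (L_P/L_X)/(d_P/d_X)² = 7.094 / (32.0)² = 0.006928.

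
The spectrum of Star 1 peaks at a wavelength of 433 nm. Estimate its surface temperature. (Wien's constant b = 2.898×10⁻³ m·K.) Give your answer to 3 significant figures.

6.69×10^3 K

T = b/λ_max = 2.898×10⁻³ / (433×10⁻⁹) = 6693 K.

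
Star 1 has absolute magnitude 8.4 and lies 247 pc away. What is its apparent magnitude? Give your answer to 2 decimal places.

m = M + 5 log₁₀(d/10 pc) = 8.4 + 5 log₁₀(247/10)
  = 8.4 + 5 × 1.393 = 8.4 + 6.96 = 15.36.

15.36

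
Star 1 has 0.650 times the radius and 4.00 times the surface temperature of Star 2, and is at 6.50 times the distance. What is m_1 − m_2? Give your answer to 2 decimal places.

L_1/L_2 = (0.650)²(4.00)⁴ = 108.2.
F_1/F_2 = (L_1/L_2)/(d_1/d_2)² = 108.2/42.25 = 2.560.
m_1 − m_2 = −2.5 log₁₀(2.560) = -1.02.

-1.02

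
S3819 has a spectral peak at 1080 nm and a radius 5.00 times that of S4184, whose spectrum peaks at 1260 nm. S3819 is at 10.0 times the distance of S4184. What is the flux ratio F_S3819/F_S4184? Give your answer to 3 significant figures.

0.463

Wien's law: T_S3819/T_S4184 = λ_S4184/λ_S3819 = 1260/1080 = 1.167.
L_S3819/L_S4184 = (R_S3819/R_S4184)²(T_S3819/T_S4184)⁴ = (5.00)²(1.167)⁴ = 46.32.
F_S3819/F_S4184 = (L_S3819/L_S4184)/(d_S3819/d_S4184)² = 46.32/(10.0)² = 0.4632.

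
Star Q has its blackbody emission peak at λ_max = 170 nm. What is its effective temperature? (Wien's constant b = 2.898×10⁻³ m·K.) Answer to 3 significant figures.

1.70×10^4 K

T = b/λ_max = 2.898×10⁻³ / (170×10⁻⁹) = 1.705×10^4 K.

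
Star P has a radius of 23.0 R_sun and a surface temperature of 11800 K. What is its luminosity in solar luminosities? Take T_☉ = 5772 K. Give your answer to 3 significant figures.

L/L_☉ = (R/R_☉)² (T/T_☉)⁴ = (23.0)² × (11800/5772)⁴
       = 529.0 × (2.044)⁴ = 529.0 × 17.47 = 9240.

9.24×10^3 solar luminosities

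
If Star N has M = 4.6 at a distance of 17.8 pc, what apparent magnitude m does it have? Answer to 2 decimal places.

5.85

m = M + 5 log₁₀(d/10 pc) = 4.6 + 5 log₁₀(17.8/10)
  = 4.6 + 5 × 0.250 = 4.6 + 1.25 = 5.85.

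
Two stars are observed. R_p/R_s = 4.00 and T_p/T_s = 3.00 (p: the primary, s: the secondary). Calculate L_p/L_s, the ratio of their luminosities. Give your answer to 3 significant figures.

From the Stefan–Boltzmann law, L ∝ R²T⁴, so
L_p/L_s = (R_p/R_s)² (T_p/T_s)⁴ = (4.00)² × (3.00)⁴ = 16.00 × 81.00 = 1296.

1.30×10^3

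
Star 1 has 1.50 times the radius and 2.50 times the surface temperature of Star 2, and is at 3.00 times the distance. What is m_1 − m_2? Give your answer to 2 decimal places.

-2.47

L_1/L_2 = (1.50)²(2.50)⁴ = 87.89.
F_1/F_2 = (L_1/L_2)/(d_1/d_2)² = 87.89/9.000 = 9.766.
m_1 − m_2 = −2.5 log₁₀(9.766) = -2.47.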